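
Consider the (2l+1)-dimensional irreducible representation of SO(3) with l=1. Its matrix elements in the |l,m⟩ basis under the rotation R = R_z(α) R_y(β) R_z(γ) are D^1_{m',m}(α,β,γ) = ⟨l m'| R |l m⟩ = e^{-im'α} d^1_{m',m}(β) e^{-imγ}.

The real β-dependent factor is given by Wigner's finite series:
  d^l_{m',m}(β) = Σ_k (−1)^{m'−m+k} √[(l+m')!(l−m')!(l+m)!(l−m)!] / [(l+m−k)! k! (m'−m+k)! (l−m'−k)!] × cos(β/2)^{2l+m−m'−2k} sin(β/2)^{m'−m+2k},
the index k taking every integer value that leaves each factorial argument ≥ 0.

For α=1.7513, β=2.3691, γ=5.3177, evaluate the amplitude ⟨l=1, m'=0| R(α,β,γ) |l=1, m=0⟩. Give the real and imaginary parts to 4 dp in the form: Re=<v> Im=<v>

First d^1_{0,0}(β=2.3691), then the phase factors e^{-i(0)α} and e^{-i(0)γ}:
c=cos(2.3691/2)=0.376714, s=sin(2.3691/2)=0.926330; N=√[1·1·1·1]=1.000000
The bounds max(0,m−m')=0 and min(l+m,l−m')=1 give 2 terms
  k=0: (−1)^0·1.0000/(1)·0.3767^2·0.9263^0 = +0.141913
  k=1: (−1)^1·1.0000/(1)·0.3767^0·0.9263^2 = -0.858087
d^1_{0,0}(2.3691) = +0.141913 -0.858087 = -0.716173
Attach z-rotation phases: D = e^{-i(0)(1.7513)}·(-0.716173)·e^{-i(0)(5.3177)} = -0.716173+0.000000i

Re=-0.7162 Im=0.0000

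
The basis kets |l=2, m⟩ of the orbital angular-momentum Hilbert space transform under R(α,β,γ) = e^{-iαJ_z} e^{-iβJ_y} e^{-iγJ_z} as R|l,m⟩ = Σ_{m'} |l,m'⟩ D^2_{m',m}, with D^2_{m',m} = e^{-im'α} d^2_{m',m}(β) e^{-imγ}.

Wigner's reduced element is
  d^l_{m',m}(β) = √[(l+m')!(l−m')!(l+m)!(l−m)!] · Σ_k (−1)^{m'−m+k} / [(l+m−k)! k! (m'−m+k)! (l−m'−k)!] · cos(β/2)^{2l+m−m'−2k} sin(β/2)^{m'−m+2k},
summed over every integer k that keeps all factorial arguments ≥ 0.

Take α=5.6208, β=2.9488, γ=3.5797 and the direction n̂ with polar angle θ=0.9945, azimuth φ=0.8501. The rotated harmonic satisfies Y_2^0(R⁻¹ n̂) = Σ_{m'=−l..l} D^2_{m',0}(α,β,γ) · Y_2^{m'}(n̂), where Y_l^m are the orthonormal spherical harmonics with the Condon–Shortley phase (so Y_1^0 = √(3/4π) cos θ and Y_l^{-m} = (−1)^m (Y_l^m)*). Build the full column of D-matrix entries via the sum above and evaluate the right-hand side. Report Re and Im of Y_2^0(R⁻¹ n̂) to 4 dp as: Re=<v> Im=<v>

Re=-0.0541 Im=0.0000

Need the full column D^2_{m',0} for m'=−2..2 at α=5.6208, β=2.9488, γ=3.5797.
cos(β/2)=0.096247, sin(β/2)=0.995357
d^2_{-2,0}: single k=2 term ⇒ +0.022481;  D = +0.005475-0.021804i
d^2_{-1,0}: k∈[1..2] ⇒ +0.002174 -0.232488 = -0.230314;  D = -0.181609+0.141643i
d^2_{0,0}: k∈[0..2] ⇒ +0.000086 -0.036711 +0.981559 = +0.944934;  D = +0.944934+0.000000i
d^2_{1,0}: k∈[0..1] ⇒ -0.002174 +0.232488 = +0.230314;  D = +0.181609+0.141643i
d^2_{2,0}: single k=0 term ⇒ +0.022481;  D = +0.005475+0.021804i
Y_2^{m'}(θ=0.9945,φ=0.8501) and Σ D·Y over m':
  (+0.0055-0.0218i)·(-0.0350-0.2693i)  (-0.1816+0.1416i)·(+0.2329-0.2652i)  (+0.9449+0.0000i)·(-0.0344+0.0000i)  (+0.1816+0.1416i)·(-0.2329-0.2652i)  (+0.0055+0.0218i)·(-0.0350+0.2693i)
Y_2^0(R⁻¹ n̂) = -0.054141-0.000000i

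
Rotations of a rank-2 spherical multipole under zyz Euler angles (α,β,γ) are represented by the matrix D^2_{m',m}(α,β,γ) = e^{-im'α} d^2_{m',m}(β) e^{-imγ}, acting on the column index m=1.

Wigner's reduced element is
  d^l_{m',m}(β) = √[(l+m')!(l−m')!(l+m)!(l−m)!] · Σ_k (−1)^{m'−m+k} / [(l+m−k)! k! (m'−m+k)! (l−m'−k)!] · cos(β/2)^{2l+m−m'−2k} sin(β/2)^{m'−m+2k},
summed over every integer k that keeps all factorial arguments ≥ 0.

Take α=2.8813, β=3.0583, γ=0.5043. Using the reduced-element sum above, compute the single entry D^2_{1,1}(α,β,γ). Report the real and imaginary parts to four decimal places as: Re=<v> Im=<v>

Re=0.0050 Im=-0.0013

Split into d^2_{1,1}(β=3.0583) × two z-phases.
Half-angle: c=0.041634, s=0.999133. N=√(6·1·6·1)=6.000000
k∈{0,1} keeps every argument non-negative
  k=0: (−1)^0·6.0000/(6)·0.0416^4·0.9991^0 = +0.000003
  k=1: (−1)^1·6.0000/(2)·0.0416^2·0.9991^2 = -0.005191
d^2_{1,1}(3.0583) = +0.000003 -0.005191 = -0.005188
D = (-0.966315-0.257363i)·(-0.005188)·(+0.875513-0.483195i) = +0.005035-0.001253i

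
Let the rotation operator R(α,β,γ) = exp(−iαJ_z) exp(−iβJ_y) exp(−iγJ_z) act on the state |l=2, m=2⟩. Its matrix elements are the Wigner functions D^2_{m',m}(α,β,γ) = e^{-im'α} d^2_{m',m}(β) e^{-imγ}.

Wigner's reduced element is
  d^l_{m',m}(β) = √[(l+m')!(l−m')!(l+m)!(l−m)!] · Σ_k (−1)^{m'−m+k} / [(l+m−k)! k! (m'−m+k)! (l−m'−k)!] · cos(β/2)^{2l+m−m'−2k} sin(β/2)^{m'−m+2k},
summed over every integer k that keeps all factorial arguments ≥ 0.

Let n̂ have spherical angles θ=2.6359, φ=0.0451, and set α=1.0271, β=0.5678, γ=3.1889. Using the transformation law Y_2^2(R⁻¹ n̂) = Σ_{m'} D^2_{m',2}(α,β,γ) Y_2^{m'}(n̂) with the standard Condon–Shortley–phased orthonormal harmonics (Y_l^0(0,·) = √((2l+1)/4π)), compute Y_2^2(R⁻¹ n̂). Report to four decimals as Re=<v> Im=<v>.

Need the full column D^2_{m',2} for m'=−2..2 at α=1.0271, β=0.5678, γ=3.1889.
cos(β/2)=0.959970, sin(β/2)=0.280102
d^2_{-2,2}: single k=4 term ⇒ +0.006155;  D = -0.002333+0.005696i
d^2_{-1,2}: single k=3 term ⇒ +0.042192;  D = +0.025140+0.033885i
d^2_{0,2}: single k=2 term ⇒ +0.177102;  D = +0.176310-0.016731i
d^2_{1,2}: single k=1 term ⇒ +0.495586;  D = +0.215153-0.446447i
d^2_{2,2}: single k=0 term ⇒ +0.849242;  D = -0.463996-0.711280i
Y_2^{m'}(θ=2.6359,φ=0.0451) and Σ D·Y over m':
  (-0.0023+0.0057i)·(+0.0903-0.0082i)  (+0.0251+0.0339i)·(-0.3271+0.0148i)  (+0.1763-0.0167i)·(+0.4088+0.0000i)  (+0.2152-0.4464i)·(+0.3271+0.0148i)  (-0.4640-0.7113i)·(+0.0903+0.0082i)
Y_2^2(R⁻¹ n̂) = +0.104060-0.227855i

Re=0.1041 Im=-0.2279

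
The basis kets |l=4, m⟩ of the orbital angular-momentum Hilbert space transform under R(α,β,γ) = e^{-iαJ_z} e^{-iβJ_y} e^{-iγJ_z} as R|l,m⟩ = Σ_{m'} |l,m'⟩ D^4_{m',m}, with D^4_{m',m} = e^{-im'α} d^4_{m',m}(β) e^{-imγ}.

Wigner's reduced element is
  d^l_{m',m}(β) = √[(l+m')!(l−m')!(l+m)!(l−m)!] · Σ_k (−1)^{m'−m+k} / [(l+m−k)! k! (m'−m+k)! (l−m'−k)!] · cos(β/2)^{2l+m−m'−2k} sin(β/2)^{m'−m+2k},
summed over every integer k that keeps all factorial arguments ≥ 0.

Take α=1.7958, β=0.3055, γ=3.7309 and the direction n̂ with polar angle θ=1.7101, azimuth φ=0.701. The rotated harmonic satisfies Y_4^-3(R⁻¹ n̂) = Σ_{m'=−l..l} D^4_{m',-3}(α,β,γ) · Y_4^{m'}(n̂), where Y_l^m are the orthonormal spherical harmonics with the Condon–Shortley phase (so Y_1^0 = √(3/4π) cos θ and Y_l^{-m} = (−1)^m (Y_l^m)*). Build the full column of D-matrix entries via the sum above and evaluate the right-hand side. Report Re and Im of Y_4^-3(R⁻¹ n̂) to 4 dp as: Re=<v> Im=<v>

Re=-0.0014 Im=0.0049

Need the full column D^4_{m',-3} for m'=−4..4 at α=1.7958, β=0.3055, γ=3.7309.
cos(β/2)=0.988356, sin(β/2)=0.152157
d^4_{-4,-3}: single k=1 term ⇒ +0.396489;  D = +0.352838-0.180856i
d^4_{-3,-3}: k∈[0..1] ⇒ +0.910560 -0.151064 = +0.759496;  D = -0.488502-0.581550i
d^4_{-2,-3}: k∈[0..1] ⇒ -0.524506 +0.037293 = -0.487213;  D = +0.293741-0.388706i
d^4_{-1,-3}: k∈[0..1] ⇒ +0.171291 -0.006766 = +0.164525;  D = +0.150082+0.067406i
d^4_{0,-3}: k∈[0..1] ⇒ -0.039310 +0.000932 = -0.038379;  D = -0.007516+0.037635i
d^4_{1,-3}: k∈[0..1] ⇒ +0.006766 -0.000096 = +0.006670;  D = -0.006667+0.000186i
d^4_{2,-3}: k∈[0..1] ⇒ -0.000884 +0.000007 = -0.000877;  D = -0.000219-0.000849i
d^4_{3,-3}: k∈[0..1] ⇒ +0.000085 -0.000000 = +0.000085;  D = +0.000075-0.000039i
d^4_{4,-3}: single k=0 term ⇒ -0.000005;  D = +0.000003+0.000004i
Y_4^{m'}(θ=1.7101,φ=0.701) and Σ D·Y over m':
  (+0.3528-0.1809i)·(-0.4016-0.1410i)  (-0.4885-0.5815i)·(+0.0857+0.1455i)  (+0.2937-0.3887i)·(-0.0477+0.2798i)  (+0.1501+0.0674i)·(+0.1424-0.1202i)  (-0.0075+0.0376i)·(+0.2575+0.0000i)  (-0.0067+0.0002i)·(-0.1424-0.1202i)  (-0.0002-0.0008i)·(-0.0477-0.2798i)  (+0.0001-0.0000i)·(-0.0857+0.1455i)  (+0.0000+0.0000i)·(-0.4016+0.1410i)
Y_4^-3(R⁻¹ n̂) = -0.001427+0.004878i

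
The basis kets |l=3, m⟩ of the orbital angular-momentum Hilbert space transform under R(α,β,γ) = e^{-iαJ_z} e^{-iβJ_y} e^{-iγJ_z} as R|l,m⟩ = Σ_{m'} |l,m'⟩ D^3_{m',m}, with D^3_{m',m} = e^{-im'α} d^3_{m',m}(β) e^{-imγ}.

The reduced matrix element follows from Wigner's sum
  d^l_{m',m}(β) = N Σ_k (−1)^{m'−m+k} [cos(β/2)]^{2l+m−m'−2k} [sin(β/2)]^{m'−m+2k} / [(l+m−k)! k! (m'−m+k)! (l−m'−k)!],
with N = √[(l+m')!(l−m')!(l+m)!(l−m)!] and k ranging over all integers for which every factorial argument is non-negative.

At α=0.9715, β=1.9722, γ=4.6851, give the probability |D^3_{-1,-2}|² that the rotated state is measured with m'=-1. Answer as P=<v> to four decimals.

P=0.2319

D^3_{-1,-2}(0.9715,1.9722,4.6851) = e^{-i·-1·0.9715}·d^3_{-1,-2}(1.9722)·e^{-i·-2·4.6851}. Compute d first:
With c≡cos(β/2)=0.551946 and s≡sin(β/2)=0.833880, N=[2·24·1·120]^{1/2}=75.894664
k: max(0,(-2)−(-1))=0 … min(3+(-2),3−(-1))=1
  k=0: (−1)^1·75.8947/(24)·0.5519^5·0.8339^1 = -0.135079
  k=1: (−1)^2·75.8947/(12)·0.5519^3·0.8339^3 = +0.616638
d^3_{-1,-2}(1.9722) = -0.135079 +0.616638 = +0.481559
|D^3_{-1,-2}|² = |d^3_{-1,-2}(β)|² = (+0.481559)² = 0.231900 (the z-rotation phases have unit modulus)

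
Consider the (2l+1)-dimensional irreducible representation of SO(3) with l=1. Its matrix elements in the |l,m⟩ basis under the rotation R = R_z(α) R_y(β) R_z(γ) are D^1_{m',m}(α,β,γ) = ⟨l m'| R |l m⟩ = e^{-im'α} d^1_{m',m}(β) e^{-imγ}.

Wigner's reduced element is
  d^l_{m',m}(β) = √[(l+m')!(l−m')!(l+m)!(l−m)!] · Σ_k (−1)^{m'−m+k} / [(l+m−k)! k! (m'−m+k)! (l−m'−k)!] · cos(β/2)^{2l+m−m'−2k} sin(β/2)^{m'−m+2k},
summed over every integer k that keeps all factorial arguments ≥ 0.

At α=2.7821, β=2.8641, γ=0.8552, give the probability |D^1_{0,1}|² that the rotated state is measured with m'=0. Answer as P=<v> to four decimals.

D^1_{0,1}(2.7821,2.8641,0.8552) = e^{-i·0·2.7821}·d^1_{0,1}(2.8641)·e^{-i·1·0.8552}. Compute d first:
With c≡cos(β/2)=0.138302 and s≡sin(β/2)=0.990390, N=[1·1·2·1]^{1/2}=1.414214
k∈{1} keeps every argument non-negative
  k=1: (−1)^0·1.4142/(1)·0.1383^1·0.9904^1 = +0.193708
d^1_{0,1}(2.8641) = +0.193708
|D^1_{0,1}|² = |d^1_{0,1}(β)|² = (+0.193708)² = 0.037523 (the z-rotation phases have unit modulus)

P=0.0375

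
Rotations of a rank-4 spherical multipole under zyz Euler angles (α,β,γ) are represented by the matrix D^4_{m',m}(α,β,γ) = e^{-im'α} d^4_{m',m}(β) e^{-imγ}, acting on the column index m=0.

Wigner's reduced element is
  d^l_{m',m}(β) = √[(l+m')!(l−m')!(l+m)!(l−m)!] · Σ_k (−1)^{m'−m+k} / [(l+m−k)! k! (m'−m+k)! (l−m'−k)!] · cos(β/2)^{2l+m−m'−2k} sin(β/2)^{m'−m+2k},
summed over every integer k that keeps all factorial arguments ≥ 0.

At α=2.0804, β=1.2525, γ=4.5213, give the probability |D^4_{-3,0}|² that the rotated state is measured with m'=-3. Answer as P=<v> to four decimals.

P=0.1573

Split into d^4_{-3,0}(β=1.2525) × two z-phases.
With c≡cos(β/2)=0.810231 and s≡sin(β/2)=0.586111, N=[1·5040·24·24]^{1/2}=1703.830978
The bounds max(0,m−m')=3 and min(l+m,l−m')=4 give 2 terms
  k=3: (−1)^0·1703.8310/(144)·0.8102^5·0.5861^3 = +0.831854
  k=4: (−1)^1·1703.8310/(144)·0.8102^3·0.5861^5 = -0.435300
d^4_{-3,0}(1.2525) = +0.831854 -0.435300 = +0.396554
|D^4_{-3,0}|² = |d^4_{-3,0}(β)|² = (+0.396554)² = 0.157255 (the z-rotation phases have unit modulus)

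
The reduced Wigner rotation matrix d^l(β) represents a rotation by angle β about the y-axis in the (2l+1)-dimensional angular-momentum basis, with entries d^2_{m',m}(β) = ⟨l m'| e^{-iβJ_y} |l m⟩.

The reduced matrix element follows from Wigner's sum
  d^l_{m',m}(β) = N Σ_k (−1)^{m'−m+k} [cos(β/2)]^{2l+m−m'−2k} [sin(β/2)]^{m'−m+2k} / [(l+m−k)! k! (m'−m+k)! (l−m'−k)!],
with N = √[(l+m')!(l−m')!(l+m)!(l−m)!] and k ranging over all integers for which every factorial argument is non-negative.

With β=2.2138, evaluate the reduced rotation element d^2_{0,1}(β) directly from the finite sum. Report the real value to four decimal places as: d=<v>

d^2_{0,1}(β=2.2138) via Wigner's sum:
c=cos(2.2138/2)=0.447436, s=sin(2.2138/2)=0.894316; N=√[2·2·6·1]=4.898979
Admissible k: 1..2 (factorial args all ≥0)
  k=1: (−1)^0·4.8990/(2)·0.4474^3·0.8943^1 = +0.196227
  k=2: (−1)^1·4.8990/(2)·0.4474^1·0.8943^3 = -0.783934
d^2_{0,1}(2.2138) = +0.196227 -0.783934 = -0.587707

d=-0.5877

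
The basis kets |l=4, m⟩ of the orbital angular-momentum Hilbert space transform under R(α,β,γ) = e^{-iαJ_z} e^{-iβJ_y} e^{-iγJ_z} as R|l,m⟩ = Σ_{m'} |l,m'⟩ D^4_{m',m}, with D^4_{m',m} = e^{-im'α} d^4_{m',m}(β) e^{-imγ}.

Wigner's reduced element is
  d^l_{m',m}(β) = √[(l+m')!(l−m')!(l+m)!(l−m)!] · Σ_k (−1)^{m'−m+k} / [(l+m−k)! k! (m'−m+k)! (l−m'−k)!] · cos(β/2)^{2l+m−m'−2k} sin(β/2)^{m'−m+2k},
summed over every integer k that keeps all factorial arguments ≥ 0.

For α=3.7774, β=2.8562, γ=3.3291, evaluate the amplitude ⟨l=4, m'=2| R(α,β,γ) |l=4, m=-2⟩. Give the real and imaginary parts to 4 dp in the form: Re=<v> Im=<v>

Re=0.4365 Im=-0.5462

First d^4_{2,-2}(β=2.8562), then the phase factors e^{-i(2)α} and e^{-i(-2)γ}:
With c≡cos(β/2)=0.142213 and s≡sin(β/2)=0.989836, N=[720·2·2·720]^{1/2}=1440.000000
The bounds max(0,m−m')=0 and min(l+m,l−m')=2 give 3 terms
  k=0: (−1)^4·1440.0000/(96)·0.1422^4·0.9898^4 = +0.005890
  k=1: (−1)^5·1440.0000/(120)·0.1422^2·0.9898^6 = -0.228264
  k=2: (−1)^6·1440.0000/(1440)·0.1422^0·0.9898^8 = +0.921524
d^4_{2,-2}(2.8562) = +0.005890 -0.228264 +0.921524 = +0.699150
D = (+0.294738-0.955578i)·(+0.699150)·(+0.930502+0.366286i) = +0.436458-0.546182i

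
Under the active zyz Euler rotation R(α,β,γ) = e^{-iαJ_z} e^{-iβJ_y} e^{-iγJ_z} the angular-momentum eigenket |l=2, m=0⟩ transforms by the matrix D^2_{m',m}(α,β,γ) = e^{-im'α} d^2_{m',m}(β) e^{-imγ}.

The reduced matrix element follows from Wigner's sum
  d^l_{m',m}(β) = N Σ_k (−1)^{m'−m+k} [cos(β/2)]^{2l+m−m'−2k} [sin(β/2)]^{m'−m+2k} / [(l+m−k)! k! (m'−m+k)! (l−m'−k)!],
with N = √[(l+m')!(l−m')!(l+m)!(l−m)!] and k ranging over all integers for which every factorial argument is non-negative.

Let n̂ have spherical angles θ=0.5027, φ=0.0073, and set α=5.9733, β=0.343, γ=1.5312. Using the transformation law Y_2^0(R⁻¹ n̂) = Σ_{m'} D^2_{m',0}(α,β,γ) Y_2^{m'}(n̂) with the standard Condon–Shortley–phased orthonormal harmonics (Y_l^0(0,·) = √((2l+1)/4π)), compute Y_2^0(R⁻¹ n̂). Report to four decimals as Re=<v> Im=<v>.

Re=0.5918 Im=0.0000

Need the full column D^2_{m',0} for m'=−2..2 at α=5.9733, β=0.343, γ=1.5312.
cos(β/2)=0.985330, sin(β/2)=0.170661
d^2_{-2,0}: single k=2 term ⇒ +0.069264;  D = +0.056381-0.040232i
d^2_{-1,0}: k∈[1..2] ⇒ +0.399902 -0.011997 = +0.387906;  D = +0.369429-0.118292i
d^2_{0,0}: k∈[0..2] ⇒ +0.942598 -0.113107 +0.000848 = +0.830339;  D = +0.830339+0.000000i
d^2_{1,0}: k∈[0..1] ⇒ -0.399902 +0.011997 = -0.387906;  D = -0.369429-0.118292i
d^2_{2,0}: single k=0 term ⇒ +0.069264;  D = +0.056381+0.040232i
Y_2^{m'}(θ=0.5027,φ=0.0073) and Σ D·Y over m':
  (+0.0564-0.0402i)·(+0.0897-0.0013i)  (+0.3694-0.1183i)·(+0.3262-0.0024i)  (+0.8303+0.0000i)·(+0.4112+0.0000i)  (-0.3694-0.1183i)·(-0.3262-0.0024i)  (+0.0564+0.0402i)·(+0.0897+0.0013i)
Y_2^0(R⁻¹ n̂) = +0.591817-0.000000i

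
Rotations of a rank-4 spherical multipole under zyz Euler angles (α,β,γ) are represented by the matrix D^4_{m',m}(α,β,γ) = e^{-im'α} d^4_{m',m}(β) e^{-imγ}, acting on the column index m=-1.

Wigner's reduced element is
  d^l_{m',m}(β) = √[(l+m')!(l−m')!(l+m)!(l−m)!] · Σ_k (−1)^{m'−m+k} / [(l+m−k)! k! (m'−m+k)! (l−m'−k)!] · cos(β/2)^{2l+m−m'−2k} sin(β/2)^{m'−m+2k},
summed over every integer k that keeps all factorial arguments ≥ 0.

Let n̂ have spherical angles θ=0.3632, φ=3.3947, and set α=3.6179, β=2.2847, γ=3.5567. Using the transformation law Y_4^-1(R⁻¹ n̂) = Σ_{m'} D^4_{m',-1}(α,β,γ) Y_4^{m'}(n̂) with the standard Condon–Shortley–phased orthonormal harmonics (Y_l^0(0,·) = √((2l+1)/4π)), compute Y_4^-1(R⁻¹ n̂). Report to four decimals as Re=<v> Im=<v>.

Re=0.3143 Im=0.1080

Need the full column D^4_{m',-1} for m'=−4..4 at α=3.6179, β=2.2847, γ=3.5567.
cos(β/2)=0.415458, sin(β/2)=0.909612
d^4_{-4,-1}: single k=3 term ⇒ +0.069711;  D = +0.047494-0.051028i
d^4_{-3,-1}: k∈[2..3] ⇒ +0.033771 -0.269807 = -0.236036;  D = +0.063693-0.227280i
d^4_{-2,-1}: k∈[1..3] ⇒ +0.008245 -0.197611 +0.631507 = +0.442141;  D = -0.089172-0.433055i
d^4_{-1,-1}: k∈[0..3] ⇒ +0.000888 -0.063822 +0.611865 -0.977670 = -0.428740;  D = -0.269382-0.333543i
d^4_{0,-1}: k∈[0..3] ⇒ -0.008691 +0.249960 -1.198201 +0.957275 = +0.000344;  D = -0.000314-0.000139i
d^4_{1,-1}: k∈[0..3] ⇒ +0.042548 -0.611865 +1.466505 -0.468652 = +0.428536;  D = +0.427734-0.026210i
d^4_{2,-1}: k∈[0..2] ⇒ -0.131741 +0.947261 -0.908151 = -0.092630;  D = +0.079568-0.047426i
d^4_{3,-1}: k∈[0..1] ⇒ +0.269807 -0.776002 = -0.506195;  D = -0.267588+0.429686i
d^4_{4,-1}: single k=0 term ⇒ -0.334162;  D = +0.026929-0.333075i
Y_4^{m'}(θ=0.3632,φ=3.3947) and Σ D·Y over m':
  (+0.0475-0.0510i)·(+0.0037-0.0060i)  (+0.0637-0.2273i)·(-0.0381+0.0361i)  (-0.0892-0.4331i)·(+0.1889-0.1047i)  (-0.2694-0.3335i)·(-0.4740+0.1226i)  (-0.0003-0.0001i)·(+0.3712+0.0000i)  (+0.4277-0.0262i)·(+0.4740+0.1226i)  (+0.0796-0.0474i)·(+0.1889+0.1047i)  (-0.2676+0.4297i)·(+0.0381+0.0361i)  (+0.0269-0.3331i)·(+0.0037+0.0060i)
Y_4^-1(R⁻¹ n̂) = +0.314285+0.108020i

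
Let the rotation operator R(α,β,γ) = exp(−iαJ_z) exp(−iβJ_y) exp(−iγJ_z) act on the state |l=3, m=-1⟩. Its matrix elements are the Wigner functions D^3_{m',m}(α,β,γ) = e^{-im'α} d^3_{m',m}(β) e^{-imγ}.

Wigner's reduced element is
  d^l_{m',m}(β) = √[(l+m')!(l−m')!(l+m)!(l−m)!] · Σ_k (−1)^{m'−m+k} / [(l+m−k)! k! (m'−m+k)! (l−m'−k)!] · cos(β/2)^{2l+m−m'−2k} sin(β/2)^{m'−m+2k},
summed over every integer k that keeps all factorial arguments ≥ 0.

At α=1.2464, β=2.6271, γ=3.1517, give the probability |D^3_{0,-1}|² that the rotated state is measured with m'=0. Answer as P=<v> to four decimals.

First d^3_{0,-1}(β=2.6271), then the phase factors e^{-i(0)α} and e^{-i(-1)γ}:
c=cos(2.6271/2)=0.254418, s=sin(2.6271/2)=0.967094; N=√[6·6·2·24]=41.569219
k∈{0,1,2} keeps every argument non-negative
  k=0: (−1)^1·41.5692/(12)·0.2544^5·0.9671^1 = -0.003571
  k=1: (−1)^2·41.5692/(4)·0.2544^3·0.9671^3 = +0.154798
  k=2: (−1)^3·41.5692/(12)·0.2544^1·0.9671^5 = -0.745561
d^3_{0,-1}(2.6271) = -0.003571 +0.154798 -0.745561 = -0.594335
|D^3_{0,-1}|² = |d^3_{0,-1}(β)|² = (-0.594335)² = 0.353234 (the z-rotation phases have unit modulus)

P=0.3532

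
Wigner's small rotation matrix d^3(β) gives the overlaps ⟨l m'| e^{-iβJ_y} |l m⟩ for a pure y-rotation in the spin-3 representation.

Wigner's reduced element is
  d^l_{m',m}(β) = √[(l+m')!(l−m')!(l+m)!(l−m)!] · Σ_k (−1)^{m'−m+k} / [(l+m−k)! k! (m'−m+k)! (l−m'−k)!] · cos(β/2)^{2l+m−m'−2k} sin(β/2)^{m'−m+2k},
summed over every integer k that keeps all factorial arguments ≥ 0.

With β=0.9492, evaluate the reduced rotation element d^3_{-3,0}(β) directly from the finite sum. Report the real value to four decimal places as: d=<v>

d=0.3003

d^3_{-3,0}(β=0.9492) via Wigner's sum:
Half-angle: c=0.889476, s=0.456983. N=√(1·720·6·6)=160.996894
k∈{3} keeps every argument non-negative
  k=3: (−1)^0·160.9969/(36)·0.8895^3·0.4570^3 = +0.300342
d^3_{-3,0}(0.9492) = +0.300342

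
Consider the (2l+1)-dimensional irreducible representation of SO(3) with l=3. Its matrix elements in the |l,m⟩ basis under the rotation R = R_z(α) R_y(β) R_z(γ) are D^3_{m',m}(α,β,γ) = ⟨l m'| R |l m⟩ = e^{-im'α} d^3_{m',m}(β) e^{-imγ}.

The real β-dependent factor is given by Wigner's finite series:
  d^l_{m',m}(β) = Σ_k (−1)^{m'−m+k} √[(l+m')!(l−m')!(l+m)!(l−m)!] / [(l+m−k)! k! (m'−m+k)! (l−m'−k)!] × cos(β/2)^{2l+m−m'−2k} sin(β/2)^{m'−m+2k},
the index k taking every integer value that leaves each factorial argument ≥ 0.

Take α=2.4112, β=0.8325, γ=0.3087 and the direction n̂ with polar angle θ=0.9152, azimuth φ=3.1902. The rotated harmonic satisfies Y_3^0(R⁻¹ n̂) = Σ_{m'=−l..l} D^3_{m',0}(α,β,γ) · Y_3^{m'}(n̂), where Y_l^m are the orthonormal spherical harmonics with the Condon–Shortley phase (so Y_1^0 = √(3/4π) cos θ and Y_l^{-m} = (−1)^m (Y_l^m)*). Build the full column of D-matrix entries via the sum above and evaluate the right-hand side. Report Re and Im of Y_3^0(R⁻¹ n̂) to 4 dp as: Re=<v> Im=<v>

Re=0.1309 Im=0.0000

Need the full column D^3_{m',0} for m'=−3..3 at α=2.4112, β=0.8325, γ=0.3087.
cos(β/2)=0.914612, sin(β/2)=0.404334
d^3_{-3,0}: single k=3 term ⇒ +0.226175;  D = +0.131486+0.184029i
d^3_{-2,0}: k∈[2..3] ⇒ +0.626595 -0.122460 = +0.504135;  D = +0.055349-0.501088i
d^3_{-1,0}: k∈[1..3] ⇒ +0.896425 -0.525583 +0.034239 = +0.405081;  D = -0.301750+0.270255i
d^3_{0,0}: k∈[0..3] ⇒ +0.585356 -1.029601 +0.201222 -0.004370 = -0.247392;  D = -0.247392+0.000000i
d^3_{1,0}: k∈[0..2] ⇒ -0.896425 +0.525583 -0.034239 = -0.405081;  D = +0.301750+0.270255i
d^3_{2,0}: k∈[0..1] ⇒ +0.626595 -0.122460 = +0.504135;  D = +0.055349+0.501088i
d^3_{3,0}: single k=0 term ⇒ -0.226175;  D = -0.131486+0.184029i
Y_3^{m'}(θ=0.9152,φ=3.1902) and Σ D·Y over m':
  (+0.1315+0.1840i)·(-0.2056+0.0302i)  (+0.0553-0.5011i)·(+0.3896-0.0380i)  (-0.3018+0.2703i)·(-0.2196+0.0107i)  (-0.2474+0.0000i)·(-0.2597+0.0000i)  (+0.3018+0.2703i)·(+0.2196+0.0107i)  (+0.0553+0.5011i)·(+0.3896+0.0380i)  (-0.1315+0.1840i)·(+0.2056+0.0302i)
Y_3^0(R⁻¹ n̂) = +0.130887-0.000000i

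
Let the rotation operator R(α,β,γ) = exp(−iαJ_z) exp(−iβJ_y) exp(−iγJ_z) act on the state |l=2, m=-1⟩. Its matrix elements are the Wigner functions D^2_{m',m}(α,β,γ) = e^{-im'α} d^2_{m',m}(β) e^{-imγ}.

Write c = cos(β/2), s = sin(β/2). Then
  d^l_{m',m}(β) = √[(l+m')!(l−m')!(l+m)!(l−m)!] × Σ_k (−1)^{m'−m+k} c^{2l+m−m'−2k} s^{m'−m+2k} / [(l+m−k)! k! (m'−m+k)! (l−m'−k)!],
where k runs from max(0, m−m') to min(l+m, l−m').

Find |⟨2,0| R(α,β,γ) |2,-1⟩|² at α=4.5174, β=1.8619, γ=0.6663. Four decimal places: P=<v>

P=0.1134

Split into d^2_{0,-1}(β=1.8619) × two z-phases.
c=cos(1.8619/2)=0.597072, s=sin(1.8619/2)=0.802188; N=√[2·2·1·6]=4.898979
k∈{0,1} keeps every argument non-negative
  k=0: (−1)^1·4.8990/(2)·0.5971^3·0.8022^1 = -0.418246
  k=1: (−1)^2·4.8990/(2)·0.5971^1·0.8022^3 = +0.754971
d^2_{0,-1}(1.8619) = -0.418246 +0.754971 = +0.336725
|D^2_{0,-1}|² = |d^2_{0,-1}(β)|² = (+0.336725)² = 0.113383 (the z-rotation phases have unit modulus)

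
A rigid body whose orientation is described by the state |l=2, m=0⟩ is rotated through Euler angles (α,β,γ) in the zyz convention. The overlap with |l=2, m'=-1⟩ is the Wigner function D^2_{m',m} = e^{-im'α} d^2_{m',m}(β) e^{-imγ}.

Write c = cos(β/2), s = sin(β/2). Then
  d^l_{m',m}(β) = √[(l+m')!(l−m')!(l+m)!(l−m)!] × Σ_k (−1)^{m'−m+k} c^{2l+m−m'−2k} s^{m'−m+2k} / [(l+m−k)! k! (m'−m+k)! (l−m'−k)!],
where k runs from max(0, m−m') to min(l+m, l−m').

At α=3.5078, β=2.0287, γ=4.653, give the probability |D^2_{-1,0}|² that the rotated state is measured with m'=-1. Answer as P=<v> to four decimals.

Split into d^2_{-1,0}(β=2.0287) × two z-phases.
c=cos(2.0287/2)=0.528172, s=sin(2.0287/2)=0.849137; N=√[1·6·2·2]=4.898979
Admissible k: 1..2 (factorial args all ≥0)
  k=1: (−1)^0·4.8990/(2)·0.5282^3·0.8491^1 = +0.306464
  k=2: (−1)^1·4.8990/(2)·0.5282^1·0.8491^3 = -0.792109
d^2_{-1,0}(2.0287) = +0.306464 -0.792109 = -0.485645
|D^2_{-1,0}|² = |d^2_{-1,0}(β)|² = (-0.485645)² = 0.235851 (the z-rotation phases have unit modulus)

P=0.2359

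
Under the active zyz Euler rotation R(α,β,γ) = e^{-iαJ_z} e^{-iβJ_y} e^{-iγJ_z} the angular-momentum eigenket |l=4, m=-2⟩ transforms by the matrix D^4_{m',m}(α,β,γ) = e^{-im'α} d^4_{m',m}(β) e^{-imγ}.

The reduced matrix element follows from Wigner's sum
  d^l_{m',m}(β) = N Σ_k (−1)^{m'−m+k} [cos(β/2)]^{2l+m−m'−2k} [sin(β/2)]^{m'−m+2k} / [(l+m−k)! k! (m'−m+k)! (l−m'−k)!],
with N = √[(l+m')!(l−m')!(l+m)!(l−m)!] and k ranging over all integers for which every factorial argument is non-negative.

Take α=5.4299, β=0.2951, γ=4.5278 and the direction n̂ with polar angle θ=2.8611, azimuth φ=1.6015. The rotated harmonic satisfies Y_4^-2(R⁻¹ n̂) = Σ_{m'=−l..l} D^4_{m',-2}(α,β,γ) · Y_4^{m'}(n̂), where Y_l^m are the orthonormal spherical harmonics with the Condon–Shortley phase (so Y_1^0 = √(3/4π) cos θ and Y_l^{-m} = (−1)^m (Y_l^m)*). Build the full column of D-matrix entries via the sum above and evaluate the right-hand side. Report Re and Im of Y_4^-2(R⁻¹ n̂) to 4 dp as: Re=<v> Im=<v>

Need the full column D^4_{m',-2} for m'=−4..4 at α=5.4299, β=0.2951, γ=4.5278.
cos(β/2)=0.989134, sin(β/2)=0.147015
d^4_{-4,-2}: single k=2 term ⇒ +0.107111;  D = +0.085867-0.064029i
d^4_{-3,-2}: k∈[1..2] ⇒ +0.509581 -0.033771 = +0.475809;  D = +0.465101+0.100378i
d^4_{-2,-2}: k∈[0..2] ⇒ +0.916309 -0.242905 +0.006708 = +0.680111;  D = +0.329014+0.595231i
d^4_{-1,-2}: k∈[0..2] ⇒ -0.577810 +0.063822 -0.000940 = -0.514928;  D = +0.175761-0.484003i
d^4_{0,-2}: k∈[0..2] ⇒ +0.192034 -0.011313 +0.000094 = +0.180815;  D = -0.168632+0.065247i
d^4_{1,-2}: k∈[0..2] ⇒ -0.042548 +0.001410 -0.000006 = -0.041144;  D = +0.036416+0.019149i
d^4_{2,-2}: k∈[0..2] ⇒ +0.006708 -0.000119 +0.000000 = +0.006589;  D = -0.001524-0.006411i
d^4_{3,-2}: k∈[0..1] ⇒ -0.000746 +0.000005 = -0.000741;  D = -0.000430+0.000603i
d^4_{4,-2}: single k=0 term ⇒ +0.000052;  D = +0.000052-0.000005i
Y_4^{m'}(θ=2.8611,φ=1.6015) and Σ D·Y over m':
  (+0.0859-0.0640i)·(+0.0026-0.0003i)  (+0.4651+0.1004i)·(-0.0023-0.0254i)  (+0.3290+0.5952i)·(-0.1398+0.0086i)  (+0.1758-0.4840i)·(+0.0134+0.4357i)  (-0.1686+0.0652i)·(+0.5438+0.0000i)  (+0.0364+0.0191i)·(-0.0134+0.4357i)  (-0.0015-0.0064i)·(-0.1398-0.0086i)  (-0.0004+0.0006i)·(+0.0023-0.0254i)  (+0.0001-0.0000i)·(+0.0026+0.0003i)
Y_4^-2(R⁻¹ n̂) = +0.063413+0.029476i

Re=0.0634 Im=0.0295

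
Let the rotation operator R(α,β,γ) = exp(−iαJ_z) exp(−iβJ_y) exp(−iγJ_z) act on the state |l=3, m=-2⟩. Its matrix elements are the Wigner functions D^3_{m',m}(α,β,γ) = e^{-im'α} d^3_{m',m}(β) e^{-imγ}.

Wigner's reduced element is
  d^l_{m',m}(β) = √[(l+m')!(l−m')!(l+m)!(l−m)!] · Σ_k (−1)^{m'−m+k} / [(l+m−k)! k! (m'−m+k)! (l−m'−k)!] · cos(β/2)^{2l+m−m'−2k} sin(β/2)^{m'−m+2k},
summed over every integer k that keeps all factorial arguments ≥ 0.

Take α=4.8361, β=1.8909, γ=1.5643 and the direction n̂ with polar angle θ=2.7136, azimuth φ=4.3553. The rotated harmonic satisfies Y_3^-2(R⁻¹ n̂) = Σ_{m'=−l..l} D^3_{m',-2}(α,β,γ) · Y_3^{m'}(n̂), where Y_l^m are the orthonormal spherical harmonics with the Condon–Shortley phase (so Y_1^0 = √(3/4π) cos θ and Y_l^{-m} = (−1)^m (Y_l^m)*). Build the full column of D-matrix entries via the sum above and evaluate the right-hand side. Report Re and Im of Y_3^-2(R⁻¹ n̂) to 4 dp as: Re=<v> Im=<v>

Re=-0.3417 Im=-0.1821

Need the full column D^3_{m',-2} for m'=−3..3 at α=4.8361, β=1.8909, γ=1.5643.
cos(β/2)=0.585378, sin(β/2)=0.810760
d^3_{-3,-2}: single k=1 term ⇒ +0.136506;  D = +0.047850-0.127844i
d^3_{-2,-2}: k∈[0..1] ⇒ +0.040236 -0.385923 = -0.345687;  D = -0.336231-0.080299i
d^3_{-1,-2}: k∈[0..1] ⇒ -0.176228 +0.676110 = +0.499882;  D = -0.055233+0.496821i
d^3_{0,-2}: k∈[0..1] ⇒ +0.422758 -0.810968 = -0.388210;  D = +0.388178-0.005044i
d^3_{1,-2}: k∈[0..1] ⇒ -0.676110 +0.648484 = -0.027626;  D = +0.003765+0.027368i
d^3_{2,-2}: k∈[0..1] ⇒ +0.740309 -0.284024 = +0.456285;  D = +0.440901-0.117485i
d^3_{3,-2}: single k=0 term ⇒ -0.502313;  D = -0.188241-0.465708i
Y_3^{m'}(θ=2.7136,φ=4.3553) and Σ D·Y over m':
  (+0.0478-0.1278i)·(+0.0262-0.0143i)  (-0.3362-0.0803i)·(+0.1210+0.1049i)  (-0.0552+0.4968i)·(-0.1472+0.3944i)  (+0.3882-0.0050i)·(-0.3866+0.0000i)  (+0.0038+0.0274i)·(+0.1472+0.3944i)  (+0.4409-0.1175i)·(+0.1210-0.1049i)  (-0.1882-0.4657i)·(-0.0262-0.0143i)
Y_3^-2(R⁻¹ n̂) = -0.341686-0.182052i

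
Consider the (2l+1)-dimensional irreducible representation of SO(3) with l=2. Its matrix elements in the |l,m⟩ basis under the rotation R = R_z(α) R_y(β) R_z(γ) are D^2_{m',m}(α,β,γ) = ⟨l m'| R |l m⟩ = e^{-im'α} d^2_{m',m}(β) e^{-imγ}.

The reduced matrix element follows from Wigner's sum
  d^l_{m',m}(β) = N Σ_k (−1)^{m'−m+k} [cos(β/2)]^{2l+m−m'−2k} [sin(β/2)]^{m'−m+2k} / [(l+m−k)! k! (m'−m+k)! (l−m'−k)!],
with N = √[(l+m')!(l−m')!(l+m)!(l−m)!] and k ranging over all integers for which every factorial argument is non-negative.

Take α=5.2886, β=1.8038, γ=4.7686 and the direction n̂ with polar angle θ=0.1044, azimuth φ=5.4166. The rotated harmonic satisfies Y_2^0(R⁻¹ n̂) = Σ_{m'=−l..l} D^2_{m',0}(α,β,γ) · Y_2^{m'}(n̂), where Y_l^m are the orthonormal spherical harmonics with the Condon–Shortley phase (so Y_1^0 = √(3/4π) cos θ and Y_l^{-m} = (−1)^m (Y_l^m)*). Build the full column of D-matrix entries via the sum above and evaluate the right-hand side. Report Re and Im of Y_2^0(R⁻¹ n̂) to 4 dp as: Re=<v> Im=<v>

Re=-0.2996 Im=0.0000

Need the full column D^2_{m',0} for m'=−2..2 at α=5.2886, β=1.8038, γ=4.7686.
cos(β/2)=0.620121, sin(β/2)=0.784507
d^2_{-2,0}: single k=2 term ⇒ +0.579724;  D = -0.235527-0.529723i
d^2_{-1,0}: k∈[1..2] ⇒ +0.458248 -0.733401 = -0.275153;  D = -0.149917+0.230725i
d^2_{0,0}: k∈[0..2] ⇒ +0.147878 -0.946685 +0.378779 = -0.420027;  D = -0.420027+0.000000i
d^2_{1,0}: k∈[0..1] ⇒ -0.458248 +0.733401 = +0.275153;  D = +0.149917+0.230725i
d^2_{2,0}: single k=0 term ⇒ +0.579724;  D = -0.235527+0.529723i
Y_2^{m'}(θ=0.1044,φ=5.4166) and Σ D·Y over m':
  (-0.2355-0.5297i)·(-0.0007+0.0041i)  (-0.1499+0.2307i)·(+0.0518+0.0610i)  (-0.4200+0.0000i)·(+0.6205+0.0000i)  (+0.1499+0.2307i)·(-0.0518+0.0610i)  (-0.2355+0.5297i)·(-0.0007-0.0041i)
Y_2^0(R⁻¹ n̂) = -0.299627+0.000000i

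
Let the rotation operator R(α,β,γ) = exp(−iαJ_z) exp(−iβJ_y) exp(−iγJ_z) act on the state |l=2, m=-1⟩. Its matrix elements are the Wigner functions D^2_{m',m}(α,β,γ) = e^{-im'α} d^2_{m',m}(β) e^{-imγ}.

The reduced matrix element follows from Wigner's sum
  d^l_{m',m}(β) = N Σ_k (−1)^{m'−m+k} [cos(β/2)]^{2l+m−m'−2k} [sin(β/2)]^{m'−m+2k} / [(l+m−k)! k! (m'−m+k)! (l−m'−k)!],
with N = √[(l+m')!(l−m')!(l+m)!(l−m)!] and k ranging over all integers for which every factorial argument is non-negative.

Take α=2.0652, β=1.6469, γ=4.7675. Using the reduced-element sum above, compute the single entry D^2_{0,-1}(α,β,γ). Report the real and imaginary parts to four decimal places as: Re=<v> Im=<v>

Re=0.0051 Im=-0.0927

Split into d^2_{0,-1}(β=1.6469) × two z-phases.
Half-angle: c=0.679695, s=0.733495. N=√(2·2·1·6)=4.898979
k: max(0,(-1)−(0))=0 … min(2+(-1),2−(0))=1
  k=0: (−1)^1·4.8990/(2)·0.6797^3·0.7335^1 = -0.564176
  k=1: (−1)^2·4.8990/(2)·0.6797^1·0.7335^3 = +0.657024
d^2_{0,-1}(1.6469) = -0.564176 +0.657024 = +0.092848
Phases: e^{-i·(0)·2.0652}=+1.000000+0.000000i, e^{-i·(-1)·4.7675}=+0.055083-0.998482i ⇒ D=+0.005114-0.092707i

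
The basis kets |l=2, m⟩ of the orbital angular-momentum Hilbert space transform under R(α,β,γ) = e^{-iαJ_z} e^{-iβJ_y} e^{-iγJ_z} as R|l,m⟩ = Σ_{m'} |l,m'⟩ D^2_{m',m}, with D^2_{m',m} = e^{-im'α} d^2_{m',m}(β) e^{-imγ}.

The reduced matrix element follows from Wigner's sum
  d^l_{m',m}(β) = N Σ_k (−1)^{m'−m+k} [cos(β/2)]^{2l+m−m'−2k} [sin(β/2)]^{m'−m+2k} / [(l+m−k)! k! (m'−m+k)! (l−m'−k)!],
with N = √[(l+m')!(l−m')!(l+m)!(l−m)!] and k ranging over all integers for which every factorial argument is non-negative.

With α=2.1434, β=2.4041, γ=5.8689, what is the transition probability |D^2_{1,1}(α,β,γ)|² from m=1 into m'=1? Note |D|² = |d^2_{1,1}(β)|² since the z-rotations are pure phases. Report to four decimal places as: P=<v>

First d^2_{1,1}(β=2.4041), then the phase factors e^{-i(1)α} and e^{-i(1)γ}:
Half-angle: c=0.360446, s=0.932780. N=√(6·1·6·1)=6.000000
The bounds max(0,m−m')=0 and min(l+m,l−m')=1 give 2 terms
  k=0: (−1)^0·6.0000/(6)·0.3604^4·0.9328^0 = +0.016880
  k=1: (−1)^1·6.0000/(2)·0.3604^2·0.9328^2 = -0.339126
d^2_{1,1}(2.4041) = +0.016880 -0.339126 = -0.322246
|D^2_{1,1}|² = |d^2_{1,1}(β)|² = (-0.322246)² = 0.103843 (the z-rotation phases have unit modulus)

P=0.1038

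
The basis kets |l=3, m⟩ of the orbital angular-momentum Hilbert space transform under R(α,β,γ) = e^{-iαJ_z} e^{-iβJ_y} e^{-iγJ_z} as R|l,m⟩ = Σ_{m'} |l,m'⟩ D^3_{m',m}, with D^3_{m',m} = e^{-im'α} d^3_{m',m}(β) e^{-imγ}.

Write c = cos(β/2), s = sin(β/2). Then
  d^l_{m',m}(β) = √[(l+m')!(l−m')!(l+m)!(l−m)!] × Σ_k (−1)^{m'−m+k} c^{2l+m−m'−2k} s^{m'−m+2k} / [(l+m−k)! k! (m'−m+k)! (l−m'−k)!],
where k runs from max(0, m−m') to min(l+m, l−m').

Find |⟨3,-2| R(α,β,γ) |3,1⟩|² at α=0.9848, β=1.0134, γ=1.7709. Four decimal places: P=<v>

P=0.1671

Split into d^3_{-2,1}(β=1.0134) × two z-phases.
With c≡cos(β/2)=0.874351 and s≡sin(β/2)=0.485295, N=[1·120·24·2]^{1/2}=75.894664
Admissible k: 3..4 (factorial args all ≥0)
  k=3: (−1)^0·75.8947/(12)·0.8744^3·0.4853^3 = +0.483174
  k=4: (−1)^1·75.8947/(24)·0.8744^1·0.4853^5 = -0.074424
d^3_{-2,1}(1.0134) = +0.483174 -0.074424 = +0.408750
|D^3_{-2,1}|² = |d^3_{-2,1}(β)|² = (+0.408750)² = 0.167076 (the z-rotation phases have unit modulus)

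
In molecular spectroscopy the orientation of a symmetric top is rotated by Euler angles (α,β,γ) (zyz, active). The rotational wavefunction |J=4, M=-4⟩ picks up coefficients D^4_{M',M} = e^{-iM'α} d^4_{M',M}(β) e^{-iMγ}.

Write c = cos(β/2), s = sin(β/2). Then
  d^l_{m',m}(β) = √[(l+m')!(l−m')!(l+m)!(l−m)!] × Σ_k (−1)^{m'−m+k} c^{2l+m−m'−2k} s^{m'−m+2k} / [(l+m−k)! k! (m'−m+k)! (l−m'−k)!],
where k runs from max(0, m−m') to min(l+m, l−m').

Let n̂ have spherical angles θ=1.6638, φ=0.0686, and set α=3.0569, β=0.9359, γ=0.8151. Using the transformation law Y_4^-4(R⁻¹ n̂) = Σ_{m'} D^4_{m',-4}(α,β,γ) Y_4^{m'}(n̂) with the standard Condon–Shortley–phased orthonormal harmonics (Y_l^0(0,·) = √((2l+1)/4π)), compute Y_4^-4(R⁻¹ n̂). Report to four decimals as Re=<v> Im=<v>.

Need the full column D^4_{m',-4} for m'=−4..4 at α=3.0569, β=0.9359, γ=0.8151.
cos(β/2)=0.892495, sin(β/2)=0.451058
d^4_{-4,-4}: single k=0 term ⇒ +0.402574;  D = -0.392874+0.087839i
d^4_{-3,-4}: single k=0 term ⇒ -0.575462;  D = -0.570206+0.077606i
d^4_{-2,-4}: single k=0 term ⇒ +0.544098;  D = -0.543402+0.027508i
d^4_{-1,-4}: single k=0 term ⇒ -0.388883;  D = -0.388656-0.013264i
d^4_{0,-4}: single k=0 term ⇒ +0.219735;  D = -0.218186-0.026045i
d^4_{1,-4}: single k=0 term ⇒ -0.099328;  D = -0.097278-0.020074i
d^4_{2,-4}: single k=0 term ⇒ +0.035496;  D = -0.034032-0.010089i
d^4_{3,-4}: single k=0 term ⇒ -0.009589;  D = -0.008930-0.003493i
d^4_{4,-4}: single k=0 term ⇒ +0.001713;  D = -0.001537-0.000757i
Y_4^{m'}(θ=1.6638,φ=0.0686) and Σ D·Y over m':
  (-0.3929+0.0878i)·(+0.4187-0.1179i)  (-0.5702+0.0776i)·(-0.1123+0.0234i)  (-0.5434+0.0275i)·(-0.3087+0.0426i)  (-0.3887-0.0133i)·(+0.1283-0.0088i)  (-0.2182-0.0260i)·(+0.2903+0.0000i)  (-0.0973-0.0201i)·(-0.1283-0.0088i)  (-0.0340-0.0101i)·(-0.3087-0.0426i)  (-0.0089-0.0035i)·(+0.1123+0.0234i)  (-0.0015-0.0008i)·(+0.4187+0.1179i)
Y_4^-4(R⁻¹ n̂) = -0.017740+0.030401i

Re=-0.0177 Im=0.0304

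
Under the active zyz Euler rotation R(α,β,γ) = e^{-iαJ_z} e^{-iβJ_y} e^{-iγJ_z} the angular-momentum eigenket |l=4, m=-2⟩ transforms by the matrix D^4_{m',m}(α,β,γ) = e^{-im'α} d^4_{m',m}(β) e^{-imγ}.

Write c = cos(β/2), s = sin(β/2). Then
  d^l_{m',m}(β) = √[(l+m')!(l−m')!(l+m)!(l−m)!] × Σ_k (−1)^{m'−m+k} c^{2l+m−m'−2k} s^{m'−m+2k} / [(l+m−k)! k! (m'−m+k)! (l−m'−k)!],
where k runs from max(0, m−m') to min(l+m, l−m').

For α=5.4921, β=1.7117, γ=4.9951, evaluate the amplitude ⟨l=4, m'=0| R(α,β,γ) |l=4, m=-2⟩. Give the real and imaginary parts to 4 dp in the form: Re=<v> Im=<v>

D^4_{0,-2}(5.4921,1.7117,4.9951) = e^{-i·0·5.4921}·d^4_{0,-2}(1.7117)·e^{-i·-2·4.9951}. Compute d first:
c=cos(1.7117/2)=0.655577, s=sin(1.7117/2)=0.755128; N=√[24·24·2·720]=910.735966
k: max(0,(-2)−(0))=0 … min(4+(-2),4−(0))=2
  k=0: (−1)^2·910.7360/(96)·0.6556^6·0.7551^2 = +0.429442
  k=1: (−1)^3·910.7360/(36)·0.6556^4·0.7551^4 = -1.519385
  k=2: (−1)^4·910.7360/(96)·0.6556^2·0.7551^6 = +0.755951
d^4_{0,-2}(1.7117) = +0.429442 -1.519385 +0.755951 = -0.333992
Phases: e^{-i·(0)·5.4921}=+1.000000+0.000000i, e^{-i·(-2)·4.9951}=-0.844363-0.535772i ⇒ D=+0.282010+0.178944i

Re=0.2820 Im=0.1789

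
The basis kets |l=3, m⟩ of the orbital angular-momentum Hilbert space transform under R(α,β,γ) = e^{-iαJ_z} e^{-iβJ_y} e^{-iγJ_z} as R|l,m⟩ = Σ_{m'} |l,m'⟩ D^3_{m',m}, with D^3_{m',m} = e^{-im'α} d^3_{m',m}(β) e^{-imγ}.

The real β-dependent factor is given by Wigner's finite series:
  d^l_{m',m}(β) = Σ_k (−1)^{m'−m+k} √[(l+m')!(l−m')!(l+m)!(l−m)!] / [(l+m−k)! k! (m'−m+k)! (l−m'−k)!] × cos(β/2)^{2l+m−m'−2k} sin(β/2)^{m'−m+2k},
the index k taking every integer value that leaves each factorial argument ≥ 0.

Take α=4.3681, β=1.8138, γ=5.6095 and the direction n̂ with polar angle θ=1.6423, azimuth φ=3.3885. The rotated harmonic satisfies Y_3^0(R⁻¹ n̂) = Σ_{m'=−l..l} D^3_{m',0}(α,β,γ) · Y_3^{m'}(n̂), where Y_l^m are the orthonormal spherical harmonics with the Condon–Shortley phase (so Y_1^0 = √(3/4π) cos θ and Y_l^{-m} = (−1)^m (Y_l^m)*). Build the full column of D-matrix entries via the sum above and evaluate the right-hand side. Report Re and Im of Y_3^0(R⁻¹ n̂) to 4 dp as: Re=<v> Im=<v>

Need the full column D^3_{m',0} for m'=−3..3 at α=4.3681, β=1.8138, γ=5.6095.
cos(β/2)=0.616190, sin(β/2)=0.787597
d^3_{-3,0}: single k=3 term ⇒ +0.511178;  D = +0.438985+0.261907i
d^3_{-2,0}: k∈[2..3] ⇒ +0.489811 -0.800216 = -0.310405;  D = +0.239679-0.197244i
d^3_{-1,0}: k∈[1..3] ⇒ +0.242364 -1.187870 +0.646884 = -0.298622;  D = +0.100793+0.281097i
d^3_{0,0}: k∈[0..3] ⇒ +0.054738 -0.804841 +1.314889 -0.238685 = +0.326101;  D = +0.326101+0.000000i
d^3_{1,0}: k∈[0..2] ⇒ -0.242364 +1.187870 -0.646884 = +0.298622;  D = -0.100793+0.281097i
d^3_{2,0}: k∈[0..1] ⇒ +0.489811 -0.800216 = -0.310405;  D = +0.239679+0.197244i
d^3_{3,0}: single k=0 term ⇒ -0.511178;  D = -0.438985+0.261907i
Y_3^{m'}(θ=1.6423,φ=3.3885) and Σ D·Y over m':
  (+0.4390+0.2619i)·(-0.3055+0.2794i)  (+0.2397-0.1972i)·(-0.0640+0.0344i)  (+0.1008+0.2811i)·(+0.3046-0.0768i)  (+0.3261+0.0000i)·(+0.0793+0.0000i)  (-0.1008+0.2811i)·(-0.3046-0.0768i)  (+0.2397+0.1972i)·(-0.0640-0.0344i)  (-0.4390+0.2619i)·(+0.3055+0.2794i)
Y_3^0(R⁻¹ n̂) = -0.301268+0.000000i

Re=-0.3013 Im=0.0000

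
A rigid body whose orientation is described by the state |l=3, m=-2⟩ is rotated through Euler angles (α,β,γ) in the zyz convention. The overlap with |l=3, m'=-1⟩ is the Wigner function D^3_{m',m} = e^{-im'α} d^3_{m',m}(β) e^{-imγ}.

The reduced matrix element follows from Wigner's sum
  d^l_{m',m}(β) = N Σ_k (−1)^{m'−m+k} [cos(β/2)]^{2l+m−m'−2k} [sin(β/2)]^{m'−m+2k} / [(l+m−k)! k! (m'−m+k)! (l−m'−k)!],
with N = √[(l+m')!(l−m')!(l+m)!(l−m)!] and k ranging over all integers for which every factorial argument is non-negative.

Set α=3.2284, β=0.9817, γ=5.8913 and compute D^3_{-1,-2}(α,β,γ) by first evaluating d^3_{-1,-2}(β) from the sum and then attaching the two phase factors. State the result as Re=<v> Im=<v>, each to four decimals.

Split into d^3_{-1,-2}(β=0.9817) × two z-phases.
c=cos(0.9817/2)=0.881933, s=sin(0.9817/2)=0.471376; N=√[2·24·1·120]=75.894664
Admissible k: 0..1 (factorial args all ≥0)
  k=0: (−1)^1·75.8947/(24)·0.8819^5·0.4714^1 = -0.795324
  k=1: (−1)^2·75.8947/(12)·0.8819^3·0.4714^3 = +0.454399
d^3_{-1,-2}(0.9817) = -0.795324 +0.454399 = -0.340924
D = (-0.996235-0.086698i)·(-0.340924)·(+0.708257-0.705955i) = +0.261419-0.218837i

Re=0.2614 Im=-0.2188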